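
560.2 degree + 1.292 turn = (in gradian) 1139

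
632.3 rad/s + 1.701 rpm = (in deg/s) 3.624e+04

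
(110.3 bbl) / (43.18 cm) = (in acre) 0.01004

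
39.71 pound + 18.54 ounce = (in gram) 1.854e+04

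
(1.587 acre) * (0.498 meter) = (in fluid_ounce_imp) 1.126e+08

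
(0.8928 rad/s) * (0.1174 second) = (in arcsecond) 2.162e+04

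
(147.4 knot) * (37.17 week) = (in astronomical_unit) 0.0114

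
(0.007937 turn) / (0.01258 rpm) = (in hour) 0.01052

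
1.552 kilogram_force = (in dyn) 1.522e+06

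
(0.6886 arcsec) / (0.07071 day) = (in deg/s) 3.131e-08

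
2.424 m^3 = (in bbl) 15.25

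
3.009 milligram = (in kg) 3.009e-06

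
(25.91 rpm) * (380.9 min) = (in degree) 3.553e+06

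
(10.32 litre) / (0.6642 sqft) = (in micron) 1.672e+05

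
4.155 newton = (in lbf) 0.9341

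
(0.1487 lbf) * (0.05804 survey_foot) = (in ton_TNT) 2.797e-12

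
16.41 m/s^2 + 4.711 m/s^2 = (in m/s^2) 21.12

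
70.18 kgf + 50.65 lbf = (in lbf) 205.4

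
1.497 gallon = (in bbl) 0.03564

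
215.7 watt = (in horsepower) 0.2893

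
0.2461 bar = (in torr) 184.6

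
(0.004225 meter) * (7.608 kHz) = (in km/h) 115.7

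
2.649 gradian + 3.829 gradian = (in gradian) 6.478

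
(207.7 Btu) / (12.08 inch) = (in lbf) 1.606e+05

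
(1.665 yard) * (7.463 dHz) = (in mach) 0.003337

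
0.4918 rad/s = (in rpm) 4.696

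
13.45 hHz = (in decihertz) 1.345e+04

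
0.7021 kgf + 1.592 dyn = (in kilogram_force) 0.7021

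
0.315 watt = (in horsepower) 0.0004224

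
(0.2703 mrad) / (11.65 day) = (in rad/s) 2.685e-10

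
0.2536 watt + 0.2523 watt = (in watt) 0.5059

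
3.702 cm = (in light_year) 3.913e-18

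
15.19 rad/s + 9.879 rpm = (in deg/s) 929.6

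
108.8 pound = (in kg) 49.35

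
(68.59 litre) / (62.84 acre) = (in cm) 2.697e-05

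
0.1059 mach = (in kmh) 129.8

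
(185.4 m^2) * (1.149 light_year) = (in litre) 2.015e+21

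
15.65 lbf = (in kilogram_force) 7.099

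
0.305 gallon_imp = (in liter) 1.387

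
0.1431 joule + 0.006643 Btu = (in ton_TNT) 1.709e-09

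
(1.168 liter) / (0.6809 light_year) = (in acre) 4.48e-23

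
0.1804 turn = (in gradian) 72.16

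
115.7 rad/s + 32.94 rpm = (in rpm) 1138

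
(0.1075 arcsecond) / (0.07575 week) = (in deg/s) 6.518e-10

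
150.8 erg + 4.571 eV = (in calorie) 3.604e-06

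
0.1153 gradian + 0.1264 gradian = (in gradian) 0.2417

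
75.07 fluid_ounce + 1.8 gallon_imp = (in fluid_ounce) 351.8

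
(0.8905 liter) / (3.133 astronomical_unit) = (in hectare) 1.9e-19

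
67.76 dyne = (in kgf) 6.91e-05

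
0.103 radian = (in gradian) 6.557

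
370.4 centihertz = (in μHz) 3.704e+06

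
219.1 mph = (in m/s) 97.95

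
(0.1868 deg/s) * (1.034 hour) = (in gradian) 772.6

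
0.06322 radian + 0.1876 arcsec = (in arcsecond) 1.304e+04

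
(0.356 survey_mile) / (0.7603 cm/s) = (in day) 0.8722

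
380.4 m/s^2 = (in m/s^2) 380.4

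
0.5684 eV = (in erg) 9.107e-13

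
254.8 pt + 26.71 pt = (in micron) 9.931e+04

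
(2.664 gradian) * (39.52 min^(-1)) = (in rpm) 0.2632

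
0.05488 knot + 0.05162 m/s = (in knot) 0.1552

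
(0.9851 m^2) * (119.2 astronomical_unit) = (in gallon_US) 4.641e+15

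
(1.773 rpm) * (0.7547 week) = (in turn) 1.349e+04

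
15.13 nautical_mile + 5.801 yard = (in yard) 3.065e+04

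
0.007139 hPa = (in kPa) 0.0007139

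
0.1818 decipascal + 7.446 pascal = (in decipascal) 74.64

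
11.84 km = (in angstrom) 1.184e+14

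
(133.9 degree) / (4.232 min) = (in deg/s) 0.5273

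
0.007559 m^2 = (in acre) 1.868e-06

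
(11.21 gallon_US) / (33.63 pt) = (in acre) 0.0008838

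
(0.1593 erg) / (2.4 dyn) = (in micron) 663.7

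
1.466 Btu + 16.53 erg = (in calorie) 369.7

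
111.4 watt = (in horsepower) 0.1494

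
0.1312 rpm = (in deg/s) 0.7872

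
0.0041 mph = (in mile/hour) 0.0041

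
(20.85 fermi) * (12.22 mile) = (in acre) 1.013e-13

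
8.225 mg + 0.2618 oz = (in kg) 0.00743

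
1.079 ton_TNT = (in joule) 4.515e+09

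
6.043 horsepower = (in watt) 4506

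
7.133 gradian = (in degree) 6.42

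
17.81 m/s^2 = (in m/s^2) 17.81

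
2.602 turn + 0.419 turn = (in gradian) 1208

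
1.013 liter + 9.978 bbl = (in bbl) 9.984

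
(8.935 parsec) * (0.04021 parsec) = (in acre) 8.453e+28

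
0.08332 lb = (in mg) 3.779e+04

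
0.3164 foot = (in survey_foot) 0.3164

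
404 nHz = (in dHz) 4.04e-06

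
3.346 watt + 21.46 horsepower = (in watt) 1.601e+04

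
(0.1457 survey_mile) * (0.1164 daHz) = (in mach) 0.8016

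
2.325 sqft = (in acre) 5.337e-05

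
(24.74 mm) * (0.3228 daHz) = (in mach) 0.0002345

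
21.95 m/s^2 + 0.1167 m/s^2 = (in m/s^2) 22.07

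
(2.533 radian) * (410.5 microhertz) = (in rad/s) 0.00104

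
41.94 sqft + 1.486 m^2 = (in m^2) 5.382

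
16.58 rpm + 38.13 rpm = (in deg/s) 328.3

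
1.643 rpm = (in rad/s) 0.1721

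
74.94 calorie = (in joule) 313.5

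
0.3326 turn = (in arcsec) 4.31e+05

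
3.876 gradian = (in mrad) 60.88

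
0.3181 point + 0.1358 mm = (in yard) 0.0002712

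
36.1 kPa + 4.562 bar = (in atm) 4.859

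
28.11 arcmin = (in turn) 0.001301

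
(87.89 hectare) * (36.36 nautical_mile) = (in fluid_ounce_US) 2.001e+15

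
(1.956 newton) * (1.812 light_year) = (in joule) 3.353e+16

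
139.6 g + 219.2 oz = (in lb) 14.01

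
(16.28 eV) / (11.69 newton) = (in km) 2.231e-22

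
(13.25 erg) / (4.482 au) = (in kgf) 2.015e-19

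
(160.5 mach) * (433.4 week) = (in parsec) 0.0004642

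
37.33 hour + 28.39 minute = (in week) 0.225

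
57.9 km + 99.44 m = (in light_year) 6.131e-12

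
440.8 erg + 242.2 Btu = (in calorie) 6.107e+04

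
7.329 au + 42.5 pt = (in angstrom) 1.096e+22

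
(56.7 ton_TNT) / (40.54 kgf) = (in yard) 6.526e+08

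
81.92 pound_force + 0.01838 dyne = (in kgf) 37.16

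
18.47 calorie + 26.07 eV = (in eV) 4.823e+20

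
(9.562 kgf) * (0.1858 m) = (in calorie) 4.164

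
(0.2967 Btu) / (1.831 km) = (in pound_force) 0.03843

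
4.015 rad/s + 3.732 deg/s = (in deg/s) 233.8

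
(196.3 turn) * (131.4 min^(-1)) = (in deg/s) 1.548e+05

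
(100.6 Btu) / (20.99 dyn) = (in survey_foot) 1.659e+09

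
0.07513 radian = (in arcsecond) 1.55e+04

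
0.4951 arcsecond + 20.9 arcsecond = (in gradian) 0.006603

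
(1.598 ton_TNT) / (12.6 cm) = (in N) 5.306e+10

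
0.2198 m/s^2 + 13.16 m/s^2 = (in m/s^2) 13.38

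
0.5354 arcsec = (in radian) 2.596e-06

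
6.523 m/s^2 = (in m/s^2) 6.523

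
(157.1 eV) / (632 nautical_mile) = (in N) 2.15e-23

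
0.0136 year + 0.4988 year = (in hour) 4489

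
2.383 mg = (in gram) 0.002383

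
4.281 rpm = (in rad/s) 0.4483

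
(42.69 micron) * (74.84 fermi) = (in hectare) 3.195e-22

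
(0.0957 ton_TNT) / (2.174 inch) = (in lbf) 1.63e+09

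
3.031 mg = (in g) 0.003031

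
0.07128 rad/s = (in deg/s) 4.084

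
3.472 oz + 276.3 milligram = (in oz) 3.482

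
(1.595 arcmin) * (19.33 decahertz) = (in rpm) 0.8564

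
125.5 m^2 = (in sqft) 1351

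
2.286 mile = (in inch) 1.448e+05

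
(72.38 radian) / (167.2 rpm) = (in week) 6.835e-06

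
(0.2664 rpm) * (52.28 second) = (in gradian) 92.85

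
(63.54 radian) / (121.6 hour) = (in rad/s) 0.0001451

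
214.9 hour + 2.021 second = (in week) 1.279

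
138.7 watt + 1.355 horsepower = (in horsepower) 1.541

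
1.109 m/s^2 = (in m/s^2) 1.109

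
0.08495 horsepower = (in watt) 63.35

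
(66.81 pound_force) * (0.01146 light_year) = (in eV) 2.011e+35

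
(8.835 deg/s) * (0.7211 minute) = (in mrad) 6672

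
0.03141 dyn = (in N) 3.141e-07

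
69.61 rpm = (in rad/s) 7.29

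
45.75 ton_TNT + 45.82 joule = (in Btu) 1.814e+08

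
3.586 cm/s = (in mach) 0.0001053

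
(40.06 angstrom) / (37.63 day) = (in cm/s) 1.232e-13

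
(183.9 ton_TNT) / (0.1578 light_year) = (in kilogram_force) 5.256e-05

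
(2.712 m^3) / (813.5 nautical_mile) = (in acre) 4.448e-10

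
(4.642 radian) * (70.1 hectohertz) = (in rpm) 3.107e+05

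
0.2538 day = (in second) 2.193e+04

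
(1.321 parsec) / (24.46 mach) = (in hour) 1.359e+09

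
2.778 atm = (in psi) 40.83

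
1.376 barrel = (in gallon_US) 57.79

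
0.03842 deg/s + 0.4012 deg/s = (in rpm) 0.07327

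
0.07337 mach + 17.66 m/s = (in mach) 0.1252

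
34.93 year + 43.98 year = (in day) 2.88e+04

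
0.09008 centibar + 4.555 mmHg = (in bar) 0.006974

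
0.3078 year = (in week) 16.05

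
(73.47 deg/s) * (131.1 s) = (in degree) 9632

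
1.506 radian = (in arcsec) 3.106e+05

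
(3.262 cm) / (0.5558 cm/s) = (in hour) 0.00163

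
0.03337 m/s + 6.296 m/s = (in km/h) 22.79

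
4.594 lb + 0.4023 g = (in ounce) 73.52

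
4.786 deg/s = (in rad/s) 0.08353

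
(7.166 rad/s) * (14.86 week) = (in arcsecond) 1.328e+13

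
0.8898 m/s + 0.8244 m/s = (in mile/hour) 3.835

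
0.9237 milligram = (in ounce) 3.258e-05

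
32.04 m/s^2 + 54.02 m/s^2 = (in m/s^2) 86.06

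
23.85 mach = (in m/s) 8121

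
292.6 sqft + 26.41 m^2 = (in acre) 0.01324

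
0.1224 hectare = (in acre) 0.3025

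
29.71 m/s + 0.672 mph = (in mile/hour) 67.13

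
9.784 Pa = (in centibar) 0.009784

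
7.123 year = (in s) 2.246e+08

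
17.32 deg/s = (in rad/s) 0.3023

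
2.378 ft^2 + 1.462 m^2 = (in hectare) 0.0001683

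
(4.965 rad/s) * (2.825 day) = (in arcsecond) 2.5e+11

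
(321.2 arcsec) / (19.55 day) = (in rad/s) 9.219e-10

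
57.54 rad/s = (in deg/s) 3297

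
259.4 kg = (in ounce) 9150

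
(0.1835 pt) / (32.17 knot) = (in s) 3.912e-06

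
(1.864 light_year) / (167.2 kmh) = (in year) 1.204e+07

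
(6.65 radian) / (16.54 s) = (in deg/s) 23.04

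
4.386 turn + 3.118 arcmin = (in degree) 1579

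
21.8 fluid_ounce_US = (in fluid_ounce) 21.8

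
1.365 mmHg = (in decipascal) 1820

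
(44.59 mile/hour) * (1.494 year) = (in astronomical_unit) 0.006278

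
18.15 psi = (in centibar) 125.1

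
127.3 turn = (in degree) 4.583e+04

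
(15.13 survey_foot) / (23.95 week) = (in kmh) 1.146e-06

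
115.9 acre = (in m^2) 4.69e+05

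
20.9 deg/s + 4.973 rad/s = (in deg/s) 305.8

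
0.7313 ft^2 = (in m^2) 0.06794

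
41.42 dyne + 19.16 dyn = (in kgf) 6.177e-05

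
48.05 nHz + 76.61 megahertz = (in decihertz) 7.661e+08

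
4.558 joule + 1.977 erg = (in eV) 2.845e+19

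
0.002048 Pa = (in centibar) 2.048e-06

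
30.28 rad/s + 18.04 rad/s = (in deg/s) 2769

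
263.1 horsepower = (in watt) 1.962e+05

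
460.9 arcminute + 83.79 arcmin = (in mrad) 158.4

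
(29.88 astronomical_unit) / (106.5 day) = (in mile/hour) 1.087e+06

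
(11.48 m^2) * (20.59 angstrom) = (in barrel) 1.487e-07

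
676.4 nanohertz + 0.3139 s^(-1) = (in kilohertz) 0.0003139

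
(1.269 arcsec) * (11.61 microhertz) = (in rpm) 6.821e-10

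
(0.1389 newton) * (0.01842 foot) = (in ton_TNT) 1.864e-13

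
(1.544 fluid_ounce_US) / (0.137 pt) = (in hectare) 9.448e-05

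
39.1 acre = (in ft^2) 1.703e+06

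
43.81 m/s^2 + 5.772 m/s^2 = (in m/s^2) 49.58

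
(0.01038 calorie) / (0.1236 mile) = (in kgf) 2.226e-05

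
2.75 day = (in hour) 66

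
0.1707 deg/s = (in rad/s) 0.002979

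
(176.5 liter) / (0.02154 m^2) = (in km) 0.008194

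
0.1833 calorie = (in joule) 0.7669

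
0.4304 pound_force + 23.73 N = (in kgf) 2.615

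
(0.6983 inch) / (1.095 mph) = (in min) 0.0006039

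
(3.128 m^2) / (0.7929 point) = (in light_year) 1.182e-12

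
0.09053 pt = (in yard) 3.493e-05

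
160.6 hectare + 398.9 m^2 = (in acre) 396.9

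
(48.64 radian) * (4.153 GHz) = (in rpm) 1.929e+12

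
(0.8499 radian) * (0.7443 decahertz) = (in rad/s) 6.326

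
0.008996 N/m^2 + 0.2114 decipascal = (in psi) 4.371e-06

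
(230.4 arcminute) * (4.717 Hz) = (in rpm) 3.019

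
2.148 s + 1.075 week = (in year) 0.02062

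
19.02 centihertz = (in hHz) 0.001902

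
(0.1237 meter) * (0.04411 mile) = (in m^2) 8.781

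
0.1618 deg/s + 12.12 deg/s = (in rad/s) 0.2144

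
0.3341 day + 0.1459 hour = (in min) 489.9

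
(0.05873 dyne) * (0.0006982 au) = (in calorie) 14.66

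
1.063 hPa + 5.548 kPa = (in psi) 0.8201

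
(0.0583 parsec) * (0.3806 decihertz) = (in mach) 2.011e+11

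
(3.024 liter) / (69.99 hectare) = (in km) 4.321e-12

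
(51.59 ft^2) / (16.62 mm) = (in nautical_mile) 0.1557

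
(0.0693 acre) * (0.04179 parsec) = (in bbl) 2.275e+18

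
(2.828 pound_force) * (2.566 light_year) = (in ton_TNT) 7.299e+07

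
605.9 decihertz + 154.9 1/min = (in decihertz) 631.7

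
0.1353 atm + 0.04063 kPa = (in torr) 103.1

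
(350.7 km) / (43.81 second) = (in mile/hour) 1.791e+04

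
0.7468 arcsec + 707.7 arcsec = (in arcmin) 11.81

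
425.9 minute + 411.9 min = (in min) 837.8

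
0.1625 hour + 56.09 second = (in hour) 0.1781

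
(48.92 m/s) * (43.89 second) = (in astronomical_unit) 1.435e-08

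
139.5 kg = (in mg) 1.395e+08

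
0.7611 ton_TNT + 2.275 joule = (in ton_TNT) 0.7611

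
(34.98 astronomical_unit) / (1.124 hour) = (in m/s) 1.293e+09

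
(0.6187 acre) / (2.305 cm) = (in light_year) 1.148e-11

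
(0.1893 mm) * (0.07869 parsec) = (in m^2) 4.596e+11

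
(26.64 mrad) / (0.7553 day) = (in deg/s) 2.339e-05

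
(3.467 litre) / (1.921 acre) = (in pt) 0.001264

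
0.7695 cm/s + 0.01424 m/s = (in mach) 6.442e-05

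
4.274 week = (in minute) 4.308e+04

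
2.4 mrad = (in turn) 0.000382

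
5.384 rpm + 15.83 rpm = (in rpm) 21.21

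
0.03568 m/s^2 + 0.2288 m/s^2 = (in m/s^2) 0.2645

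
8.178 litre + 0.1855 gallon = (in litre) 8.88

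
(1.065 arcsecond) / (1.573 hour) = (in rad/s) 9.118e-10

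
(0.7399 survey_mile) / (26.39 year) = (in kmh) 5.151e-06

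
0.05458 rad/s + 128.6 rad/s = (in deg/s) 7371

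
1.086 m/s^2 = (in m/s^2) 1.086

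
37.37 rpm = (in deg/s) 224.2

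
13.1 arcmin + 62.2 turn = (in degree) 2.239e+04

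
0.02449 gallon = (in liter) 0.0927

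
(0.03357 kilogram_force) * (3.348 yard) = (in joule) 1.008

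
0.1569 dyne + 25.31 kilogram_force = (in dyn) 2.482e+07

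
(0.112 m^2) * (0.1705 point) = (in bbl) 4.237e-05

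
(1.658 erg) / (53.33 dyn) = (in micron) 310.9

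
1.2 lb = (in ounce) 19.2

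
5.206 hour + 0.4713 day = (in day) 0.6882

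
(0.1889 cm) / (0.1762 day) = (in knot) 2.412e-07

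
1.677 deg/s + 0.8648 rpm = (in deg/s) 6.866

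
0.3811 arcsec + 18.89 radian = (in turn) 3.006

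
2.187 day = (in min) 3149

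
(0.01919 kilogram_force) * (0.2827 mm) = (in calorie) 1.272e-05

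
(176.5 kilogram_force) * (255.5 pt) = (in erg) 1.56e+09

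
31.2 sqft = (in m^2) 2.899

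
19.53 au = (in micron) 2.922e+18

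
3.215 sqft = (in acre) 7.381e-05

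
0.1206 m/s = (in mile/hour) 0.2698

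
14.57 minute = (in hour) 0.2428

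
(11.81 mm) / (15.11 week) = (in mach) 3.795e-12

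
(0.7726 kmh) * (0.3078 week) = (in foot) 1.311e+05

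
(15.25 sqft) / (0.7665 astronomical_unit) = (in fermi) 1.236e+04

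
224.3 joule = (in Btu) 0.2126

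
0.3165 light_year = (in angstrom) 2.994e+25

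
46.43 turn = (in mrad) 2.917e+05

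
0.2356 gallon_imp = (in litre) 1.071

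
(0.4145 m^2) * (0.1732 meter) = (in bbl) 0.4516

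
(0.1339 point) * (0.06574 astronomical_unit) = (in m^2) 4.646e+05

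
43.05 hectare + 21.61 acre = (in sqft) 5.575e+06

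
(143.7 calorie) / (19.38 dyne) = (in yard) 3.393e+06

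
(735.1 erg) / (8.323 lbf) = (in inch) 7.817e-05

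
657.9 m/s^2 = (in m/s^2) 657.9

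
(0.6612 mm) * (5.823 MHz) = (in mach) 11.31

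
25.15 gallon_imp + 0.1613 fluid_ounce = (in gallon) 30.21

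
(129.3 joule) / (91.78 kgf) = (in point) 407.2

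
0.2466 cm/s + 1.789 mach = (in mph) 1363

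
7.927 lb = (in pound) 7.927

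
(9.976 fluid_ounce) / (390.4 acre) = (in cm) 1.867e-08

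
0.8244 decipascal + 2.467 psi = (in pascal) 1.701e+04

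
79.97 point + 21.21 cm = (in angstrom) 2.403e+09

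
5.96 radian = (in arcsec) 1.229e+06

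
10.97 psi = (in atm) 0.7465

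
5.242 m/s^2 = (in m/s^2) 5.242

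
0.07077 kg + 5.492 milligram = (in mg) 7.078e+04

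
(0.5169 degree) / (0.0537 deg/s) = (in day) 0.0001114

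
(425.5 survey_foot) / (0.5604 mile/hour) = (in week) 0.000856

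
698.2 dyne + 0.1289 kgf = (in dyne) 1.271e+05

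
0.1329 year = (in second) 4.191e+06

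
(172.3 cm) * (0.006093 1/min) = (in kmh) 0.0006299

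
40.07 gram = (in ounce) 1.413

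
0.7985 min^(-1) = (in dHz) 0.1331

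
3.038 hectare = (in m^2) 3.038e+04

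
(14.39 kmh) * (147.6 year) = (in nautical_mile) 1.005e+07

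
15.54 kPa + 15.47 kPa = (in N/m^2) 3.101e+04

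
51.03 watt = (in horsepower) 0.06843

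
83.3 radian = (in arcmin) 2.864e+05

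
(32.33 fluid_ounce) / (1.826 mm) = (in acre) 0.0001294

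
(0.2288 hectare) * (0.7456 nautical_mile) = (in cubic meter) 3.159e+06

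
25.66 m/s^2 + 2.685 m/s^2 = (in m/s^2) 28.34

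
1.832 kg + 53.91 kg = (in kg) 55.74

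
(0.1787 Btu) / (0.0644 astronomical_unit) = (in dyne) 0.001957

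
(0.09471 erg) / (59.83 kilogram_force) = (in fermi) 1.614e+04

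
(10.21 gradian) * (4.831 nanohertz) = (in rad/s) 7.748e-10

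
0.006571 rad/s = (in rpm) 0.06275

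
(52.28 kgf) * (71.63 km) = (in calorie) 8.777e+06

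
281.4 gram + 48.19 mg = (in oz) 9.928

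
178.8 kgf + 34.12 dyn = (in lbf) 394.2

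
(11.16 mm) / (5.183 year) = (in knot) 1.327e-10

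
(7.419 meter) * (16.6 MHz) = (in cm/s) 1.232e+10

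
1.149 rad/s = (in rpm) 10.97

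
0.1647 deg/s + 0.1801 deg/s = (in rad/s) 0.006018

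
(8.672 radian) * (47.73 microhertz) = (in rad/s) 0.0004139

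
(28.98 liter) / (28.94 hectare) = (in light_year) 1.058e-23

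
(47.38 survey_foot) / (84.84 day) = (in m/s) 1.97e-06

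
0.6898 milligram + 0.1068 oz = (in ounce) 0.1068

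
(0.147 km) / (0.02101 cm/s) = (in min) 1.166e+04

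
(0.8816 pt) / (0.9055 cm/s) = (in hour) 9.541e-06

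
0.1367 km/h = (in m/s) 0.03797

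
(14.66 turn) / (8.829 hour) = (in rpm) 0.02767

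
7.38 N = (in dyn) 7.38e+05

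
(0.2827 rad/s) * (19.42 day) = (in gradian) 3.02e+07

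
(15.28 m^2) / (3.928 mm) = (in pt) 1.103e+07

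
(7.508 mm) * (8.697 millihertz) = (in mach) 1.918e-07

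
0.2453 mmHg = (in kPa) 0.0327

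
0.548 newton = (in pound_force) 0.1232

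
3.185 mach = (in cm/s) 1.084e+05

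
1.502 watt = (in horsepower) 0.002014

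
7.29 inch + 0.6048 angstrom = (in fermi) 1.852e+14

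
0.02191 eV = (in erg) 3.51e-14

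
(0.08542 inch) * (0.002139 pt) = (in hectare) 1.637e-13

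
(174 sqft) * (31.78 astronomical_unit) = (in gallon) 2.03e+16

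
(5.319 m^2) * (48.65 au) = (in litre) 3.871e+16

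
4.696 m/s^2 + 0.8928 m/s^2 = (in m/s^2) 5.589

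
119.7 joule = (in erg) 1.197e+09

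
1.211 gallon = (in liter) 4.584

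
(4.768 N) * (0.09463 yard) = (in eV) 2.575e+18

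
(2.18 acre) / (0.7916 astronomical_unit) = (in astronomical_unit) 4.98e-19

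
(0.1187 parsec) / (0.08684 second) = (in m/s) 4.218e+16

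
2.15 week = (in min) 2.167e+04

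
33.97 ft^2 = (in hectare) 0.0003156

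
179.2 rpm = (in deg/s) 1075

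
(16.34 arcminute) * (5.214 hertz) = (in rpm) 0.2367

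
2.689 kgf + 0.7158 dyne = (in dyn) 2.637e+06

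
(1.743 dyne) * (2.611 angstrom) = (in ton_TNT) 1.088e-24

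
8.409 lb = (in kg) 3.814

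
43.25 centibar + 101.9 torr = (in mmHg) 426.3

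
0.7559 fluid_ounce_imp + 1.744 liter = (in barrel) 0.0111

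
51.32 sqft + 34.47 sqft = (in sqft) 85.79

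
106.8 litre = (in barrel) 0.6718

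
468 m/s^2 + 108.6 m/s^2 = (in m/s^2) 576.6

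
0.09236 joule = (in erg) 9.236e+05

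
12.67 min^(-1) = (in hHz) 0.002112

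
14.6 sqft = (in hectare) 0.0001356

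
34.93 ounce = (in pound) 2.183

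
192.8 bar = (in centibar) 1.928e+04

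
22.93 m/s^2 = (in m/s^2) 22.93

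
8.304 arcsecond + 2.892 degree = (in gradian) 3.216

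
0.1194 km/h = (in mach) 9.741e-05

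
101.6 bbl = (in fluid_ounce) 5.462e+05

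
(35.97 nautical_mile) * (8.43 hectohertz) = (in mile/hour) 1.256e+08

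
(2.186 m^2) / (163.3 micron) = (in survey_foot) 4.392e+04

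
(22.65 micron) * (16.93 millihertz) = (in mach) 1.126e-09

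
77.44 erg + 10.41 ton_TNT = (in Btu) 4.128e+07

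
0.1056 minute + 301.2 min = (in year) 0.0005733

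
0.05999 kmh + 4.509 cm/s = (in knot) 0.12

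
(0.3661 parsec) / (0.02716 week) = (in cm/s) 6.877e+13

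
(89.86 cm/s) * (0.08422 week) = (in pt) 1.297e+08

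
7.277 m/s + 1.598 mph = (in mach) 0.02347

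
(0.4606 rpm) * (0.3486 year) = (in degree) 3.038e+07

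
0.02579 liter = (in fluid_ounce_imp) 0.9077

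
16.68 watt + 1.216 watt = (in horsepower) 0.024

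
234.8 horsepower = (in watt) 1.751e+05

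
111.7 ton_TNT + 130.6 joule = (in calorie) 1.117e+11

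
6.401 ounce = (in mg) 1.815e+05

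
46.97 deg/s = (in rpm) 7.828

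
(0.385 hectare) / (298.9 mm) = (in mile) 8.004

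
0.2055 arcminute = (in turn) 9.514e-06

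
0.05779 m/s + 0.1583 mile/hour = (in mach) 0.0003776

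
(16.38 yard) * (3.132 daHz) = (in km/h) 1689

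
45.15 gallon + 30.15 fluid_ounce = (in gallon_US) 45.39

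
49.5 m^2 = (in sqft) 532.8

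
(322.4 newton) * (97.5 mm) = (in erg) 3.143e+08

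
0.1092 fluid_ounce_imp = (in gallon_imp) 0.0006825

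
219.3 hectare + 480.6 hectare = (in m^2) 6.999e+06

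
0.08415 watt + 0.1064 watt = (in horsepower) 0.0002555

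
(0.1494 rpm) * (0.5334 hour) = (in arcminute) 1.033e+05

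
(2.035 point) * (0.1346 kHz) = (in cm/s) 9.663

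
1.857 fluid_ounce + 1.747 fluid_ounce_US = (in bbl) 0.0006704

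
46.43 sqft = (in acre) 0.001066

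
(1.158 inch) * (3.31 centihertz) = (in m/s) 0.0009736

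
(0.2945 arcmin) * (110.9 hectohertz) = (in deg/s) 54.43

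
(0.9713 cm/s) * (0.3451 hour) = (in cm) 1207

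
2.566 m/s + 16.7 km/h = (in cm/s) 720.5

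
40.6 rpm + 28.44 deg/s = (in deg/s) 272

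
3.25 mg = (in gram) 0.00325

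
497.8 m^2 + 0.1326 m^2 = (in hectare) 0.04979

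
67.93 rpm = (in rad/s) 7.114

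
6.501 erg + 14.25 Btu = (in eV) 9.384e+22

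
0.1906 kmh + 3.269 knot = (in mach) 0.005094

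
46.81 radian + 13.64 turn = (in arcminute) 4.555e+05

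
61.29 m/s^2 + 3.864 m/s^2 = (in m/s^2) 65.15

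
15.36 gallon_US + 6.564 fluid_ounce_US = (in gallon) 15.41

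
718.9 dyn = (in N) 0.007189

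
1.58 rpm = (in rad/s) 0.1655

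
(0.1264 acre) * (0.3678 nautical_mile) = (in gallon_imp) 7.664e+07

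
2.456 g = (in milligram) 2456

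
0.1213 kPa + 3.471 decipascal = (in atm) 0.001201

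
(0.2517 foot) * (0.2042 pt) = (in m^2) 5.527e-06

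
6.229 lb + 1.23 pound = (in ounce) 119.3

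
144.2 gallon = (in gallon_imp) 120.1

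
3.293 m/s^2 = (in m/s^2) 3.293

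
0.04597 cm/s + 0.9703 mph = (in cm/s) 43.42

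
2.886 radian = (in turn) 0.4593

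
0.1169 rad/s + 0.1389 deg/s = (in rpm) 1.139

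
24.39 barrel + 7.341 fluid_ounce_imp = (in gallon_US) 1024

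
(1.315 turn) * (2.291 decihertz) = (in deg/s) 108.5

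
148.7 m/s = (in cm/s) 1.487e+04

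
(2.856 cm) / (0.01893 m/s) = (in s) 1.509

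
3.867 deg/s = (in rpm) 0.6445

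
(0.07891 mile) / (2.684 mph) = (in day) 0.001225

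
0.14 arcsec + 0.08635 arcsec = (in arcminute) 0.003773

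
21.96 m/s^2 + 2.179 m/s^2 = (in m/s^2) 24.14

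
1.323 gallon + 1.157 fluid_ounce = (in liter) 5.042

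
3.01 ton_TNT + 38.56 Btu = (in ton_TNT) 3.01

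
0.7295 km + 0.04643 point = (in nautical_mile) 0.3939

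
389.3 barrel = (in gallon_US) 1.635e+04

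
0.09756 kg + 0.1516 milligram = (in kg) 0.09756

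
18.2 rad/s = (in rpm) 173.8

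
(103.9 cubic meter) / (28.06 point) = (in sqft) 1.13e+05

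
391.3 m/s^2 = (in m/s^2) 391.3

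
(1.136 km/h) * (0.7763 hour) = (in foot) 2893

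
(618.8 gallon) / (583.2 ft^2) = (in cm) 4.323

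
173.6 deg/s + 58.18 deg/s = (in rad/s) 4.045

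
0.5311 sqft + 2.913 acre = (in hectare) 1.179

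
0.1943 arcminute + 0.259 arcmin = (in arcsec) 27.2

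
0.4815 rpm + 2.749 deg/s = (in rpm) 0.9397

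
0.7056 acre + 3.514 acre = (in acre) 4.22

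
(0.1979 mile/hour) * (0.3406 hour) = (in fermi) 1.085e+17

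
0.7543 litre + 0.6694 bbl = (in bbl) 0.6741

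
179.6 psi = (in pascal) 1.238e+06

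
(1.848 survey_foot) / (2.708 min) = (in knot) 0.006739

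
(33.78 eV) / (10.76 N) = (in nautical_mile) 2.716e-22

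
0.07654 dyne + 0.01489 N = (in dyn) 1489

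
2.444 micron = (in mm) 0.002444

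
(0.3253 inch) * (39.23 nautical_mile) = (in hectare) 0.06003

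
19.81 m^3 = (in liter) 1.981e+04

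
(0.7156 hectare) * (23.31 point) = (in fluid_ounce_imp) 2.071e+06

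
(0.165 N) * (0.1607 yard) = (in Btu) 2.298e-05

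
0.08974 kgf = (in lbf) 0.1978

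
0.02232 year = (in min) 1.173e+04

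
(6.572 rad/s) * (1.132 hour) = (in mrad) 2.678e+07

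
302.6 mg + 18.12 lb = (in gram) 8219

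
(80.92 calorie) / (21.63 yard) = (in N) 17.12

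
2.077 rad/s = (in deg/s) 119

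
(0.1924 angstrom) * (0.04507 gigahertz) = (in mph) 0.00194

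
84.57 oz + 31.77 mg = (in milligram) 2.398e+06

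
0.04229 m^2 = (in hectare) 4.229e-06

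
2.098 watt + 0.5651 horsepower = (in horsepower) 0.5679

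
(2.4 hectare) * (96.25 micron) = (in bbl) 14.53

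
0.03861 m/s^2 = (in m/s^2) 0.03861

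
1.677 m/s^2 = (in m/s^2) 1.677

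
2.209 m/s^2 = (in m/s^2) 2.209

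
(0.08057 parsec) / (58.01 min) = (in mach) 2.098e+09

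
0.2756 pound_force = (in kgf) 0.125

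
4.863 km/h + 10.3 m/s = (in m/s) 11.65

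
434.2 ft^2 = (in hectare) 0.004034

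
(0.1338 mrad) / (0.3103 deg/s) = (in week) 4.085e-08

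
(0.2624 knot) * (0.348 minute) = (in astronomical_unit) 1.884e-11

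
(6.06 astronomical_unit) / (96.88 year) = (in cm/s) 2.967e+04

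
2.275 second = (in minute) 0.03792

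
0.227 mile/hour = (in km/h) 0.3653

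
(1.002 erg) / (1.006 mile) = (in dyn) 6.189e-06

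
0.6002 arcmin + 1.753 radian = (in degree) 100.4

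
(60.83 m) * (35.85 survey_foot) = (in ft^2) 7155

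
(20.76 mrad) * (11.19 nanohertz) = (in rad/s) 2.323e-10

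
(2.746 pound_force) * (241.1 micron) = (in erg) 2.945e+04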